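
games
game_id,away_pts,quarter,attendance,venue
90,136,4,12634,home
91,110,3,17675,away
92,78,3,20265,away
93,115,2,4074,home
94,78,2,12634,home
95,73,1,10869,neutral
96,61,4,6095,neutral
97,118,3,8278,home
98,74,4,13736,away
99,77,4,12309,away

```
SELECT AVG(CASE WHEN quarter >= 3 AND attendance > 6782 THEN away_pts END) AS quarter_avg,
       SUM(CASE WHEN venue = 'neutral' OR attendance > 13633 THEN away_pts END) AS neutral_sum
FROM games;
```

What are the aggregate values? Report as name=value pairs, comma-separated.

[quarter_avg: quarter >= 3 AND attendance > 6782]
game_id=90: ✓ → 136
game_id=91: ✓ → 110
game_id=92: ✓ → 78
game_id=93: ✗
game_id=94: ✗
game_id=95: ✗
game_id=96: ✗
game_id=97: ✓ → 118
game_id=98: ✓ → 74
game_id=99: ✓ → 77
quarter_avg = (136 + 110 + 78 + 118 + 74 + 77) / 6 = 98.8333333333
—
[neutral_sum: venue = 'neutral' OR attendance > 13633]
game_id=90: ✗
game_id=91: ✓ → 110
game_id=92: ✓ → 78
game_id=93: ✗
game_id=94: ✗
game_id=95: ✓ → 73
game_id=96: ✓ → 61
game_id=97: ✗
game_id=98: ✓ → 74
game_id=99: ✗
neutral_sum = 110 + 78 + 73 + 61 + 74 = 396

quarter_avg=98.8333333333, neutral_sum=396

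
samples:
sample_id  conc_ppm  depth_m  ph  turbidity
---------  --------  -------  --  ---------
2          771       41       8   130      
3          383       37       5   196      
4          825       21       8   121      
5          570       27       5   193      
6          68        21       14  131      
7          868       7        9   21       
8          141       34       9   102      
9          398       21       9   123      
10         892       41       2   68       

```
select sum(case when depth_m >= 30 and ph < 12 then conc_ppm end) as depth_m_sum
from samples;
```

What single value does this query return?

sample_id=2: ✓ → 771
sample_id=3: ✓ → 383
sample_id=4: ✗
sample_id=5: ✗
sample_id=6: ✗
sample_id=7: ✗
sample_id=8: ✓ → 141
sample_id=9: ✗
sample_id=10: ✓ → 892
depth_m_sum = 771 + 383 + 141 + 892 = 2187

2187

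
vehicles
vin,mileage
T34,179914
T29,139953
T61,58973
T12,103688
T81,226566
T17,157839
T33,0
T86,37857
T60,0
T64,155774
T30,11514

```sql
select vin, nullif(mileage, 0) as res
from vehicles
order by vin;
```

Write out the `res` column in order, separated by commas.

103688, 157839, 139953, 11514, NULL, 179914, NULL, 58973, 155774, 226566, 37857

vin=T12: mileage=103688 vs 0: differ → 103688
vin=T17: mileage=157839 vs 0: differ → 157839
vin=T29: mileage=139953 vs 0: differ → 139953
vin=T30: mileage=11514 vs 0: differ → 11514
vin=T33: mileage=0 vs 0: equal → NULL
vin=T34: mileage=179914 vs 0: differ → 179914
vin=T60: mileage=0 vs 0: equal → NULL
vin=T61: mileage=58973 vs 0: differ → 58973
vin=T64: mileage=155774 vs 0: differ → 155774
vin=T81: mileage=226566 vs 0: differ → 226566
vin=T86: mileage=37857 vs 0: differ → 37857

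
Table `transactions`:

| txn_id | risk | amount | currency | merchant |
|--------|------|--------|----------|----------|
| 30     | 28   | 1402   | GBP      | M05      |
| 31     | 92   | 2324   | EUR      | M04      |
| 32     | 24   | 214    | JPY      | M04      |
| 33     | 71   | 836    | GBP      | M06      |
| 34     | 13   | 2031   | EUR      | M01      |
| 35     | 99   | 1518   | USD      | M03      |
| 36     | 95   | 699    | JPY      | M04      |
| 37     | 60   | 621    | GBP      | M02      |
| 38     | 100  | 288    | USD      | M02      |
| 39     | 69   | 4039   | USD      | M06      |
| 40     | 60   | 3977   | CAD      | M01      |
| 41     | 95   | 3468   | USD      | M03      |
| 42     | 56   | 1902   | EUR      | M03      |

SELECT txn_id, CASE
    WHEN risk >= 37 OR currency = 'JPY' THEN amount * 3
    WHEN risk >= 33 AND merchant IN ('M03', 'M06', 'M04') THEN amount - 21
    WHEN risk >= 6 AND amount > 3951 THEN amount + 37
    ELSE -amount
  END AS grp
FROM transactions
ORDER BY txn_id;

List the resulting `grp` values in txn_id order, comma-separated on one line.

-1402, 6972, 642, 2508, -2031, 4554, 2097, 1863, 864, 12117, 11931, 10404, 5706

txn_id=30: ELSE → -1402
txn_id=31: risk >= 37 OR currency = 'JPY' → 6972
txn_id=32: risk >= 37 OR currency = 'JPY' → 642
txn_id=33: risk >= 37 OR currency = 'JPY' → 2508
txn_id=34: ELSE → -2031
txn_id=35: risk >= 37 OR currency = 'JPY' → 4554
txn_id=36: risk >= 37 OR currency = 'JPY' → 2097
txn_id=37: risk >= 37 OR currency = 'JPY' → 1863
txn_id=38: risk >= 37 OR currency = 'JPY' → 864
txn_id=39: risk >= 37 OR currency = 'JPY' → 12117
txn_id=40: risk >= 37 OR currency = 'JPY' → 11931
txn_id=41: risk >= 37 OR currency = 'JPY' → 10404
txn_id=42: risk >= 37 OR currency = 'JPY' → 5706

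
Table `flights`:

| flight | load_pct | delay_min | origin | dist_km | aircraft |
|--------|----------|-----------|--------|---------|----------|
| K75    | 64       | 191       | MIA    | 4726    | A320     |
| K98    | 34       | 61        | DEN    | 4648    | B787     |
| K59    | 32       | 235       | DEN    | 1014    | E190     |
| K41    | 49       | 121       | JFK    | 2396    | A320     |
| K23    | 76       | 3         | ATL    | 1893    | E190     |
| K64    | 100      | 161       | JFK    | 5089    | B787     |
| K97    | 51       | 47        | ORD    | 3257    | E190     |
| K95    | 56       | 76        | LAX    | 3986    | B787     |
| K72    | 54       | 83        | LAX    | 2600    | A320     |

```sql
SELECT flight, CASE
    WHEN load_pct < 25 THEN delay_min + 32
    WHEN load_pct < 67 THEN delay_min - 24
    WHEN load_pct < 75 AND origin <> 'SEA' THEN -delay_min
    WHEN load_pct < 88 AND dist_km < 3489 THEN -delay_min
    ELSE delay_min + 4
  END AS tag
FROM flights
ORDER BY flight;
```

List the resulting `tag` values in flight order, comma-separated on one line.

-3, 97, 211, 165, 59, 167, 52, 23, 37

flight=K23: load_pct < 88 AND dist_km < 3489 → -3
flight=K41: load_pct < 67 → 97
flight=K59: load_pct < 67 → 211
flight=K64: ELSE → 165
flight=K72: load_pct < 67 → 59
flight=K75: load_pct < 67 → 167
flight=K95: load_pct < 67 → 52
flight=K97: load_pct < 67 → 23
flight=K98: load_pct < 67 → 37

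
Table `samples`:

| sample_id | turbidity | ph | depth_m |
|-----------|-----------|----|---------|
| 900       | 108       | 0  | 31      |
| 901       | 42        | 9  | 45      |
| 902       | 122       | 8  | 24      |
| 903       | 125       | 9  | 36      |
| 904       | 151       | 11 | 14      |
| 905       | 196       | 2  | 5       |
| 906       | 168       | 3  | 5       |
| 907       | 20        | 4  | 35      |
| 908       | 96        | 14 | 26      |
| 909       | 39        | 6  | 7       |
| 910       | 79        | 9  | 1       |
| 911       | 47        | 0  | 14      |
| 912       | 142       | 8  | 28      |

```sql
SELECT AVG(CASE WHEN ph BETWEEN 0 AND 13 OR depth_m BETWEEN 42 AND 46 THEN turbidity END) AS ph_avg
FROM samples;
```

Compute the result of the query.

103.25

sample_id=900: ✓ → 108
sample_id=901: ✓ → 42
sample_id=902: ✓ → 122
sample_id=903: ✓ → 125
sample_id=904: ✓ → 151
sample_id=905: ✓ → 196
sample_id=906: ✓ → 168
sample_id=907: ✓ → 20
sample_id=908: ✗
sample_id=909: ✓ → 39
sample_id=910: ✓ → 79
sample_id=911: ✓ → 47
sample_id=912: ✓ → 142
ph_avg = (108 + 42 + 122 + 125 + 151 + 196 + 168 + 20 + 39 + 79 + 47 + 142) / 12 = 103.25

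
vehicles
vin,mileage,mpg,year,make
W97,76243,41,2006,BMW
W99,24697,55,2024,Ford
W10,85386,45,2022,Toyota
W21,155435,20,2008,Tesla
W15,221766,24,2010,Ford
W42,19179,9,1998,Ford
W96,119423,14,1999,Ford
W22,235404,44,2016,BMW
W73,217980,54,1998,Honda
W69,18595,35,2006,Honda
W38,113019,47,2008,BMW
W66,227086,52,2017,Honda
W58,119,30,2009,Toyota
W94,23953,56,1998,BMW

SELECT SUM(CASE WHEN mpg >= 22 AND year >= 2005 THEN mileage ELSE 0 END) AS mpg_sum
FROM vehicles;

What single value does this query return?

1002315

vin=W97: ✓ → 76243
vin=W99: ✓ → 24697
vin=W10: ✓ → 85386
vin=W21: ✗
vin=W15: ✓ → 221766
vin=W42: ✗
vin=W96: ✗
vin=W22: ✓ → 235404
vin=W73: ✗
vin=W69: ✓ → 18595
vin=W38: ✓ → 113019
vin=W66: ✓ → 227086
vin=W58: ✓ → 119
vin=W94: ✗
mpg_sum = 76243 + 24697 + 85386 + 221766 + 235404 + 18595 + 113019 + 227086 + 119 = 1002315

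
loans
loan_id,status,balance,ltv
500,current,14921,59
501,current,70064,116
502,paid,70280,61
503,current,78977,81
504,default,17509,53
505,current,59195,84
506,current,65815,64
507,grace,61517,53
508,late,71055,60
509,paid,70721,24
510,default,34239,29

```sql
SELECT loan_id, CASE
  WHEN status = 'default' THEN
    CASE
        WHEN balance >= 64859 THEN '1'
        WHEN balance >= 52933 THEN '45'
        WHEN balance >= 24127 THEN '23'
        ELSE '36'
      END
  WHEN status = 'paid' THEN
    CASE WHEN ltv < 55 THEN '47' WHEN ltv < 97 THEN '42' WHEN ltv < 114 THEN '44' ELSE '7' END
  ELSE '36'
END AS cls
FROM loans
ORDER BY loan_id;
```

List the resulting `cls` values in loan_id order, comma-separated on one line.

36, 36, 42, 36, 36, 36, 36, 36, 36, 47, 23

loan_id=500: status='current' → outer ELSE → 36
loan_id=501: status='current' → outer ELSE → 36
loan_id=502: status='paid' → inner[ltv < 97] → 42
loan_id=503: status='current' → outer ELSE → 36
loan_id=504: status='default' → inner[ELSE] → 36
loan_id=505: status='current' → outer ELSE → 36
loan_id=506: status='current' → outer ELSE → 36
loan_id=507: status='grace' → outer ELSE → 36
loan_id=508: status='late' → outer ELSE → 36
loan_id=509: status='paid' → inner[ltv < 55] → 47
loan_id=510: status='default' → inner[balance >= 24127] → 23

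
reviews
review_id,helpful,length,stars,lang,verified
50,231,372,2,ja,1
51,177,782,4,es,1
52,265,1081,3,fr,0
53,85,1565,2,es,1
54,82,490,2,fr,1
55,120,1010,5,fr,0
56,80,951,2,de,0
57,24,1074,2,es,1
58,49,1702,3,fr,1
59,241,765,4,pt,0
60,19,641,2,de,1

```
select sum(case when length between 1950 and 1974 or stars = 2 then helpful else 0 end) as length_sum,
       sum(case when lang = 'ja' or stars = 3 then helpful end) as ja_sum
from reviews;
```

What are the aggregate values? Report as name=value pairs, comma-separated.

[length_sum: length between 1950 and 1974 or stars = 2]
review_id=50: ✓ → 231
review_id=51: ✗
review_id=52: ✗
review_id=53: ✓ → 85
review_id=54: ✓ → 82
review_id=55: ✗
review_id=56: ✓ → 80
review_id=57: ✓ → 24
review_id=58: ✗
review_id=59: ✗
review_id=60: ✓ → 19
length_sum = 231 + 85 + 82 + 80 + 24 + 19 = 521
—
[ja_sum: lang = 'ja' or stars = 3]
review_id=50: ✓ → 231
review_id=51: ✗
review_id=52: ✓ → 265
review_id=53: ✗
review_id=54: ✗
review_id=55: ✗
review_id=56: ✗
review_id=57: ✗
review_id=58: ✓ → 49
review_id=59: ✗
review_id=60: ✗
ja_sum = 231 + 265 + 49 = 545

length_sum=521, ja_sum=545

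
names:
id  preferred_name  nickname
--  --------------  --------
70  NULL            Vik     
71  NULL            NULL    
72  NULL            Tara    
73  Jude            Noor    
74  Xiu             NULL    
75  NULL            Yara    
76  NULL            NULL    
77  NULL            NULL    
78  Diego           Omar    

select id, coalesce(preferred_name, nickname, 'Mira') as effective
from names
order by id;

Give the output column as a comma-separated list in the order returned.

id=70: preferred_name=NULL, nickname=Vik → Vik
id=71: preferred_name=NULL, nickname=NULL, → literal Mira → Mira
id=72: preferred_name=NULL, nickname=Tara → Tara
id=73: preferred_name=Jude → Jude
id=74: preferred_name=Xiu → Xiu
id=75: preferred_name=NULL, nickname=Yara → Yara
id=76: preferred_name=NULL, nickname=NULL, → literal Mira → Mira
id=77: preferred_name=NULL, nickname=NULL, → literal Mira → Mira
id=78: preferred_name=Diego → Diego

Vik, Mira, Tara, Jude, Xiu, Yara, Mira, Mira, Diego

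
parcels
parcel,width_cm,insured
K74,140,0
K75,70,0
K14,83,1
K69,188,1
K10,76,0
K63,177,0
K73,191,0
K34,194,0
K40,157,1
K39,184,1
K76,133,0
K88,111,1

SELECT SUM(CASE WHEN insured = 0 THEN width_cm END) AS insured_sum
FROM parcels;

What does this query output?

981

parcel=K74: ✓ → 140
parcel=K75: ✓ → 70
parcel=K14: ✗
parcel=K69: ✗
parcel=K10: ✓ → 76
parcel=K63: ✓ → 177
parcel=K73: ✓ → 191
parcel=K34: ✓ → 194
parcel=K40: ✗
parcel=K39: ✗
parcel=K76: ✓ → 133
parcel=K88: ✗
insured_sum = 140 + 70 + 76 + 177 + 191 + 194 + 133 = 981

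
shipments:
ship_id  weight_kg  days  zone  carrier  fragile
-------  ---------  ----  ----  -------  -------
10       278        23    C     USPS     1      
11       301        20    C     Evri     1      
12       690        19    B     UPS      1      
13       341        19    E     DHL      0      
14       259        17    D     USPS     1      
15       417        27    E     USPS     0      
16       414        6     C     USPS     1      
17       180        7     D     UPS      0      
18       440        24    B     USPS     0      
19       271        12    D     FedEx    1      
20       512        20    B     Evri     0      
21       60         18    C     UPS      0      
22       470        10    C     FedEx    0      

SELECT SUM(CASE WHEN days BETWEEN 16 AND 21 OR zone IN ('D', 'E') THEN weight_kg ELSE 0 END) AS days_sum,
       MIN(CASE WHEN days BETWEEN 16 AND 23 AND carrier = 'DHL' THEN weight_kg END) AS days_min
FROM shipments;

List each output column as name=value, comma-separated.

days_sum=3031, days_min=341

[days_sum: days BETWEEN 16 AND 21 OR zone IN ('D', 'E')]
ship_id=10: ✗
ship_id=11: ✓ → 301
ship_id=12: ✓ → 690
ship_id=13: ✓ → 341
ship_id=14: ✓ → 259
ship_id=15: ✓ → 417
ship_id=16: ✗
ship_id=17: ✓ → 180
ship_id=18: ✗
ship_id=19: ✓ → 271
ship_id=20: ✓ → 512
ship_id=21: ✓ → 60
ship_id=22: ✗
days_sum = 301 + 690 + 341 + 259 + 417 + 180 + 271 + 512 + 60 = 3031
—
[days_min: days BETWEEN 16 AND 23 AND carrier = 'DHL']
ship_id=10: ✗
ship_id=11: ✗
ship_id=12: ✗
ship_id=13: ✓ → 341
ship_id=14: ✗
ship_id=15: ✗
ship_id=16: ✗
ship_id=17: ✗
ship_id=18: ✗
ship_id=19: ✗
ship_id=20: ✗
ship_id=21: ✗
ship_id=22: ✗
days_min = MIN(341) = 341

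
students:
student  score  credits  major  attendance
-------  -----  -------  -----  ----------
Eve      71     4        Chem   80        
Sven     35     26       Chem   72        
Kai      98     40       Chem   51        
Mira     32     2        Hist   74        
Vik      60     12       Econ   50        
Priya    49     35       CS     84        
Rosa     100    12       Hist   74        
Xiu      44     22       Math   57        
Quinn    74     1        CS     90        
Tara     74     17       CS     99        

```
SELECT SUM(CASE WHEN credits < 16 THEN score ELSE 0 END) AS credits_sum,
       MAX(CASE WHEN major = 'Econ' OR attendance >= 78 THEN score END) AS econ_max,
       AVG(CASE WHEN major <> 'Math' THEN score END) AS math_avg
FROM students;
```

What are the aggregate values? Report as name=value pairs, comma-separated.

[credits_sum: credits < 16]
student=Eve: ✓ → 71
student=Sven: ✗
student=Kai: ✗
student=Mira: ✓ → 32
student=Vik: ✓ → 60
student=Priya: ✗
student=Rosa: ✓ → 100
student=Xiu: ✗
student=Quinn: ✓ → 74
student=Tara: ✗
credits_sum = 71 + 32 + 60 + 100 + 74 = 337
—
[econ_max: major = 'Econ' OR attendance >= 78]
student=Eve: ✓ → 71
student=Sven: ✗
student=Kai: ✗
student=Mira: ✗
student=Vik: ✓ → 60
student=Priya: ✓ → 49
student=Rosa: ✗
student=Xiu: ✗
student=Quinn: ✓ → 74
student=Tara: ✓ → 74
econ_max = MAX(71, 60, 49, 74, 74) = 74
—
[math_avg: major <> 'Math']
student=Eve: ✓ → 71
student=Sven: ✓ → 35
student=Kai: ✓ → 98
student=Mira: ✓ → 32
student=Vik: ✓ → 60
student=Priya: ✓ → 49
student=Rosa: ✓ → 100
student=Xiu: ✗
student=Quinn: ✓ → 74
student=Tara: ✓ → 74
math_avg = (71 + 35 + 98 + 32 + 60 + 49 + 100 + 74 + 74) / 9 = 65.8888888889

credits_sum=337, econ_max=74, math_avg=65.8888888889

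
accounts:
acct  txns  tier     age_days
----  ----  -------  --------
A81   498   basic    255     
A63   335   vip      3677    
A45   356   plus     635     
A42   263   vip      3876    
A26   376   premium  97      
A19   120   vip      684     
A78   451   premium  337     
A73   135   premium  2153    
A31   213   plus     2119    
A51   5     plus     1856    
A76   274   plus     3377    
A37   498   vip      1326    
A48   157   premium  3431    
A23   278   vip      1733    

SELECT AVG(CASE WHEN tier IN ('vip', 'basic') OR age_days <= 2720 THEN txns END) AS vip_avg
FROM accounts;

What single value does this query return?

acct=A81: ✓ → 498
acct=A63: ✓ → 335
acct=A45: ✓ → 356
acct=A42: ✓ → 263
acct=A26: ✓ → 376
acct=A19: ✓ → 120
acct=A78: ✓ → 451
acct=A73: ✓ → 135
acct=A31: ✓ → 213
acct=A51: ✓ → 5
acct=A76: ✗
acct=A37: ✓ → 498
acct=A48: ✗
acct=A23: ✓ → 278
vip_avg = (498 + 335 + 356 + 263 + 376 + 120 + 451 + 135 + 213 + 5 + 498 + 278) / 12 = 294

294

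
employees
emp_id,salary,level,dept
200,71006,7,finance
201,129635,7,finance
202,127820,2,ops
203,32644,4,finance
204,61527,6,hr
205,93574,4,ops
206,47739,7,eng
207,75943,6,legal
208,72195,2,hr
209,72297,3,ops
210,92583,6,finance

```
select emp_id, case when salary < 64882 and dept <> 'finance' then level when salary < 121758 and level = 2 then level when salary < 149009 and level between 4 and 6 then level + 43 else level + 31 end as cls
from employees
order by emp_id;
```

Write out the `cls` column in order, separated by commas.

emp_id=200: ELSE → 38
emp_id=201: ELSE → 38
emp_id=202: ELSE → 33
emp_id=203: salary < 149009 and level between 4 and 6 → 47
emp_id=204: salary < 64882 and dept <> 'finance' → 6
emp_id=205: salary < 149009 and level between 4 and 6 → 47
emp_id=206: salary < 64882 and dept <> 'finance' → 7
emp_id=207: salary < 149009 and level between 4 and 6 → 49
emp_id=208: salary < 121758 and level = 2 → 2
emp_id=209: ELSE → 34
emp_id=210: salary < 149009 and level between 4 and 6 → 49

38, 38, 33, 47, 6, 47, 7, 49, 2, 34, 49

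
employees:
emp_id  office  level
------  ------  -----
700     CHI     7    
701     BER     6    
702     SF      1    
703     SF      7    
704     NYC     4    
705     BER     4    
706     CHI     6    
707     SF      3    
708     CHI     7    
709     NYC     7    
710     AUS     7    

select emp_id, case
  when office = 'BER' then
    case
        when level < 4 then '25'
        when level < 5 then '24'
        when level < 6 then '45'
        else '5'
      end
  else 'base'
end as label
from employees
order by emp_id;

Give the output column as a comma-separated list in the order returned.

emp_id=700: office='CHI' → outer ELSE → base
emp_id=701: office='BER' → inner[ELSE] → 5
emp_id=702: office='SF' → outer ELSE → base
emp_id=703: office='SF' → outer ELSE → base
emp_id=704: office='NYC' → outer ELSE → base
emp_id=705: office='BER' → inner[level < 5] → 24
emp_id=706: office='CHI' → outer ELSE → base
emp_id=707: office='SF' → outer ELSE → base
emp_id=708: office='CHI' → outer ELSE → base
emp_id=709: office='NYC' → outer ELSE → base
emp_id=710: office='AUS' → outer ELSE → base

base, 5, base, base, base, 24, base, base, base, base, base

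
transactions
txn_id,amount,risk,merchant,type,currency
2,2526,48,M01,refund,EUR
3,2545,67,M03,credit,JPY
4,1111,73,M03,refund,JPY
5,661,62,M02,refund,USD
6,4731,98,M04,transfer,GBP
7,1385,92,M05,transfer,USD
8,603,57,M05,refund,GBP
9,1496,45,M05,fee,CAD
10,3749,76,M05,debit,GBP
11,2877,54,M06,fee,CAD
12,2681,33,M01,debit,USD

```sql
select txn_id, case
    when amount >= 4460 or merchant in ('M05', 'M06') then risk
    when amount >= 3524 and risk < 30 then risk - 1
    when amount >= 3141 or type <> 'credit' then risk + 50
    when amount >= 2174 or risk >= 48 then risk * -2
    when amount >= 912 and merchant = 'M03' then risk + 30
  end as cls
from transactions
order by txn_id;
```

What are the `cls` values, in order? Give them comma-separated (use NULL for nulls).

txn_id=2: amount >= 3141 or type <> 'credit' → 98
txn_id=3: amount >= 2174 or risk >= 48 → -134
txn_id=4: amount >= 3141 or type <> 'credit' → 123
txn_id=5: amount >= 3141 or type <> 'credit' → 112
txn_id=6: amount >= 4460 or merchant in ('M05', 'M06') → 98
txn_id=7: amount >= 4460 or merchant in ('M05', 'M06') → 92
txn_id=8: amount >= 4460 or merchant in ('M05', 'M06') → 57
txn_id=9: amount >= 4460 or merchant in ('M05', 'M06') → 45
txn_id=10: amount >= 4460 or merchant in ('M05', 'M06') → 76
txn_id=11: amount >= 4460 or merchant in ('M05', 'M06') → 54
txn_id=12: amount >= 3141 or type <> 'credit' → 83

98, -134, 123, 112, 98, 92, 57, 45, 76, 54, 83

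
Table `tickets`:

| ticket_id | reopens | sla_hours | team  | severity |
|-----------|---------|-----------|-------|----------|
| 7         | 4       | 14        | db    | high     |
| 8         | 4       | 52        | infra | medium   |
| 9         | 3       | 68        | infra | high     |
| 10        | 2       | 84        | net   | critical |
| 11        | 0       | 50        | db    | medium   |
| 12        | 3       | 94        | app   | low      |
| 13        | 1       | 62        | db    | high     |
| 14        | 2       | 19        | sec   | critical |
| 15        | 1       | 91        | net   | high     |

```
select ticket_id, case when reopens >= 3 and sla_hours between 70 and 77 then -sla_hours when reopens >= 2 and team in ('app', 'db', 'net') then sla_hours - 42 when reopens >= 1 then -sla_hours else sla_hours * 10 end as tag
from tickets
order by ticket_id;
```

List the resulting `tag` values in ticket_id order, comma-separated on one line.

-28, -52, -68, 42, 500, 52, -62, -19, -91

ticket_id=7: reopens >= 2 and team in ('app', 'db', 'net') → -28
ticket_id=8: reopens >= 1 → -52
ticket_id=9: reopens >= 1 → -68
ticket_id=10: reopens >= 2 and team in ('app', 'db', 'net') → 42
ticket_id=11: ELSE → 500
ticket_id=12: reopens >= 2 and team in ('app', 'db', 'net') → 52
ticket_id=13: reopens >= 1 → -62
ticket_id=14: reopens >= 1 → -19
ticket_id=15: reopens >= 1 → -91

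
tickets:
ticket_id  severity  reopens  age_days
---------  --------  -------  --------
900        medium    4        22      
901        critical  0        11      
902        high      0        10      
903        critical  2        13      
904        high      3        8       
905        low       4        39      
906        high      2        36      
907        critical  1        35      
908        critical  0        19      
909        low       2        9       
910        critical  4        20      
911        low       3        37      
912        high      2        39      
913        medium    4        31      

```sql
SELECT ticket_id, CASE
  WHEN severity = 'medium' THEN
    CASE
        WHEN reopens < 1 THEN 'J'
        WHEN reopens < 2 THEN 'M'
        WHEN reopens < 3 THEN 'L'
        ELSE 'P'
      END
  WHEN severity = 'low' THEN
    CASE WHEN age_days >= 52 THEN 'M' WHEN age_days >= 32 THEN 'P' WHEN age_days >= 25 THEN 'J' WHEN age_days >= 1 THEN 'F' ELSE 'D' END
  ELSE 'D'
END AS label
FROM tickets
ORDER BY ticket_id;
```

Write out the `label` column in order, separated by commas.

ticket_id=900: severity='medium' → inner[ELSE] → P
ticket_id=901: severity='critical' → outer ELSE → D
ticket_id=902: severity='high' → outer ELSE → D
ticket_id=903: severity='critical' → outer ELSE → D
ticket_id=904: severity='high' → outer ELSE → D
ticket_id=905: severity='low' → inner[age_days >= 32] → P
ticket_id=906: severity='high' → outer ELSE → D
ticket_id=907: severity='critical' → outer ELSE → D
ticket_id=908: severity='critical' → outer ELSE → D
ticket_id=909: severity='low' → inner[age_days >= 1] → F
ticket_id=910: severity='critical' → outer ELSE → D
ticket_id=911: severity='low' → inner[age_days >= 32] → P
ticket_id=912: severity='high' → outer ELSE → D
ticket_id=913: severity='medium' → inner[ELSE] → P

P, D, D, D, D, P, D, D, D, F, D, P, D, P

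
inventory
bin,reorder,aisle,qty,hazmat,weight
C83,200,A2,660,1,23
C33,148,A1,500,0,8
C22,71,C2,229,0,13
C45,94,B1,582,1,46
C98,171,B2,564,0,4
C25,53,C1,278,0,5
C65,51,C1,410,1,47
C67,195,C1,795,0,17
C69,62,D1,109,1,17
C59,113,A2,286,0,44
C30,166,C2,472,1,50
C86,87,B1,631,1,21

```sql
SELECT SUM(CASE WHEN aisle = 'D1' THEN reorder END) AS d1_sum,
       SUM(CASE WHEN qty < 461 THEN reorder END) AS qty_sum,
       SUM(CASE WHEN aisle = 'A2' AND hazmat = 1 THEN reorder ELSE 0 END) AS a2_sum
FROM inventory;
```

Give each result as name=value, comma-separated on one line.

d1_sum=62, qty_sum=350, a2_sum=200

[d1_sum: aisle = 'D1']
bin=C83: ✗
bin=C33: ✗
bin=C22: ✗
bin=C45: ✗
bin=C98: ✗
bin=C25: ✗
bin=C65: ✗
bin=C67: ✗
bin=C69: ✓ → 62
bin=C59: ✗
bin=C30: ✗
bin=C86: ✗
d1_sum = 62
—
[qty_sum: qty < 461]
bin=C83: ✗
bin=C33: ✗
bin=C22: ✓ → 71
bin=C45: ✗
bin=C98: ✗
bin=C25: ✓ → 53
bin=C65: ✓ → 51
bin=C67: ✗
bin=C69: ✓ → 62
bin=C59: ✓ → 113
bin=C30: ✗
bin=C86: ✗
qty_sum = 71 + 53 + 51 + 62 + 113 = 350
—
[a2_sum: aisle = 'A2' AND hazmat = 1]
bin=C83: ✓ → 200
bin=C33: ✗
bin=C22: ✗
bin=C45: ✗
bin=C98: ✗
bin=C25: ✗
bin=C65: ✗
bin=C67: ✗
bin=C69: ✗
bin=C59: ✗
bin=C30: ✗
bin=C86: ✗
a2_sum = 200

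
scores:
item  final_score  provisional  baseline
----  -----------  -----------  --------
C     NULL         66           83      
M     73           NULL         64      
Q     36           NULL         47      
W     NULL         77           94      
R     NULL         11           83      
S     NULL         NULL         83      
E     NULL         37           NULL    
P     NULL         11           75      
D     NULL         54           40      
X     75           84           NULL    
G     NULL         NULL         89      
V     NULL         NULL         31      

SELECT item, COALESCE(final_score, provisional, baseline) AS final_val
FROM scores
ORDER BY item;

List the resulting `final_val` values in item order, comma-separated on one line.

66, 54, 37, 89, 73, 11, 36, 11, 83, 31, 77, 75

item=C: final_score=NULL, provisional=66 → 66
item=D: final_score=NULL, provisional=54 → 54
item=E: final_score=NULL, provisional=37 → 37
item=G: final_score=NULL, provisional=NULL, baseline=89 → 89
item=M: final_score=73 → 73
item=P: final_score=NULL, provisional=11 → 11
item=Q: final_score=36 → 36
item=R: final_score=NULL, provisional=11 → 11
item=S: final_score=NULL, provisional=NULL, baseline=83 → 83
item=V: final_score=NULL, provisional=NULL, baseline=31 → 31
item=W: final_score=NULL, provisional=77 → 77
item=X: final_score=75 → 75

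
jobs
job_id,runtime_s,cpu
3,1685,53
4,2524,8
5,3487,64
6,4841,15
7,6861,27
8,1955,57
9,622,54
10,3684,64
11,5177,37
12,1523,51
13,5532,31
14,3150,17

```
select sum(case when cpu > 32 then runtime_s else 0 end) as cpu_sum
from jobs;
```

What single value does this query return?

job_id=3: ✓ → 1685
job_id=4: ✗
job_id=5: ✓ → 3487
job_id=6: ✗
job_id=7: ✗
job_id=8: ✓ → 1955
job_id=9: ✓ → 622
job_id=10: ✓ → 3684
job_id=11: ✓ → 5177
job_id=12: ✓ → 1523
job_id=13: ✗
job_id=14: ✗
cpu_sum = 1685 + 3487 + 1955 + 622 + 3684 + 5177 + 1523 = 18133

18133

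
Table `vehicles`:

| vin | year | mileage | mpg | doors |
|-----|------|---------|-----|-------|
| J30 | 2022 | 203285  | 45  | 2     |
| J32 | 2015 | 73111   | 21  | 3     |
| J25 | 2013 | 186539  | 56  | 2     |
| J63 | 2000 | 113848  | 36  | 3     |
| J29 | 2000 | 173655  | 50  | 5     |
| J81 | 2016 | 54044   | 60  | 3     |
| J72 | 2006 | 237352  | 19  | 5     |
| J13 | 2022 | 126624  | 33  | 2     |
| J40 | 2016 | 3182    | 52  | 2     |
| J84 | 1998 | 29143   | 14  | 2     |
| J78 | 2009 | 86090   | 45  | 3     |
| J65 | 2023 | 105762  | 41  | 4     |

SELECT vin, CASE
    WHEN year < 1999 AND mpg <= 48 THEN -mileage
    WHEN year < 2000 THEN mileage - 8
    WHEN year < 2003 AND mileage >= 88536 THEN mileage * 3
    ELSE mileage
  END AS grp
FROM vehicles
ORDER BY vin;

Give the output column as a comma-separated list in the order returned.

vin=J13: ELSE → 126624
vin=J25: ELSE → 186539
vin=J29: year < 2003 AND mileage >= 88536 → 520965
vin=J30: ELSE → 203285
vin=J32: ELSE → 73111
vin=J40: ELSE → 3182
vin=J63: year < 2003 AND mileage >= 88536 → 341544
vin=J65: ELSE → 105762
vin=J72: ELSE → 237352
vin=J78: ELSE → 86090
vin=J81: ELSE → 54044
vin=J84: year < 1999 AND mpg <= 48 → -29143

126624, 186539, 520965, 203285, 73111, 3182, 341544, 105762, 237352, 86090, 54044, -29143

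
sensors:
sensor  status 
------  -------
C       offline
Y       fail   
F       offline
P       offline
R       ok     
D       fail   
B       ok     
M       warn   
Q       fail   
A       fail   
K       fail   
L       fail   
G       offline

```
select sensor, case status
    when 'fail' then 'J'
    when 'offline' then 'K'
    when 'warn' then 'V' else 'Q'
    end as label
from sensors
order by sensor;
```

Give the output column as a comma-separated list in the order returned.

sensor=A: status='fail' → J
sensor=B: ELSE → Q
sensor=C: status='offline' → K
sensor=D: status='fail' → J
sensor=F: status='offline' → K
sensor=G: status='offline' → K
sensor=K: status='fail' → J
sensor=L: status='fail' → J
sensor=M: status='warn' → V
sensor=P: status='offline' → K
sensor=Q: status='fail' → J
sensor=R: ELSE → Q
sensor=Y: status='fail' → J

J, Q, K, J, K, K, J, J, V, K, J, Q, J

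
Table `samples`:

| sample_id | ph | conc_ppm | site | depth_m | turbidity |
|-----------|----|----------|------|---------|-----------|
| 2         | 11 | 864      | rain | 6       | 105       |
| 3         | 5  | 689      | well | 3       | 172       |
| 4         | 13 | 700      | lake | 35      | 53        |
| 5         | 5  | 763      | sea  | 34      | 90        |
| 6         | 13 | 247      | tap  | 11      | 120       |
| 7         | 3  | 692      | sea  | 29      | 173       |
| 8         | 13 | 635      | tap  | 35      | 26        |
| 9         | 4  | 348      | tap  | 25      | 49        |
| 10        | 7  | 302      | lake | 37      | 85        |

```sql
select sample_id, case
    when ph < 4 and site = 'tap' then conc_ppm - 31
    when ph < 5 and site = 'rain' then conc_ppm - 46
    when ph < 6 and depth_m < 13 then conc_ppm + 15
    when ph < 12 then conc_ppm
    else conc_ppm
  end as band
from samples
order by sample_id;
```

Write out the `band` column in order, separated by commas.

864, 704, 700, 763, 247, 692, 635, 348, 302

sample_id=2: ph < 12 → 864
sample_id=3: ph < 6 and depth_m < 13 → 704
sample_id=4: ELSE → 700
sample_id=5: ph < 12 → 763
sample_id=6: ELSE → 247
sample_id=7: ph < 12 → 692
sample_id=8: ELSE → 635
sample_id=9: ph < 12 → 348
sample_id=10: ph < 12 → 302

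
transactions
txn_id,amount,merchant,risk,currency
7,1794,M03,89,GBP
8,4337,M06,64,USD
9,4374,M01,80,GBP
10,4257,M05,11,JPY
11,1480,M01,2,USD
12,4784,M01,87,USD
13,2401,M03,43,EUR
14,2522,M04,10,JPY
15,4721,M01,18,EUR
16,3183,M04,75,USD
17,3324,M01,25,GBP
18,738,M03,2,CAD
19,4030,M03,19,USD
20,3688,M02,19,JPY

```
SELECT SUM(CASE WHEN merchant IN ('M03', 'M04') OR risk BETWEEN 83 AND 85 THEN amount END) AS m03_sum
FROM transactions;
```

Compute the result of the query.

14668

txn_id=7: ✓ → 1794
txn_id=8: ✗
txn_id=9: ✗
txn_id=10: ✗
txn_id=11: ✗
txn_id=12: ✗
txn_id=13: ✓ → 2401
txn_id=14: ✓ → 2522
txn_id=15: ✗
txn_id=16: ✓ → 3183
txn_id=17: ✗
txn_id=18: ✓ → 738
txn_id=19: ✓ → 4030
txn_id=20: ✗
m03_sum = 1794 + 2401 + 2522 + 3183 + 738 + 4030 = 14668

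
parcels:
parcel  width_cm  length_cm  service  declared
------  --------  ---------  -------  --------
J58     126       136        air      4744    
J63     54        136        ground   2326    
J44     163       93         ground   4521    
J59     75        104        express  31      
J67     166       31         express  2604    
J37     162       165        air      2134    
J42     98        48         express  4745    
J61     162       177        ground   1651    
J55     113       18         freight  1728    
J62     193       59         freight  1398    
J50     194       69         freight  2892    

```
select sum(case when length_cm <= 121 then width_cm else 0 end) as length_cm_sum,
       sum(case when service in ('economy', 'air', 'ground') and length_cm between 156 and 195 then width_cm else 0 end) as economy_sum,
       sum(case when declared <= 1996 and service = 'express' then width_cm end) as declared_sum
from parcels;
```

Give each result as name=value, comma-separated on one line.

[length_cm_sum: length_cm <= 121]
parcel=J58: ✗
parcel=J63: ✗
parcel=J44: ✓ → 163
parcel=J59: ✓ → 75
parcel=J67: ✓ → 166
parcel=J37: ✗
parcel=J42: ✓ → 98
parcel=J61: ✗
parcel=J55: ✓ → 113
parcel=J62: ✓ → 193
parcel=J50: ✓ → 194
length_cm_sum = 163 + 75 + 166 + 98 + 113 + 193 + 194 = 1002
—
[economy_sum: service in ('economy', 'air', 'ground') and length_cm between 156 and 195]
parcel=J58: ✗
parcel=J63: ✗
parcel=J44: ✗
parcel=J59: ✗
parcel=J67: ✗
parcel=J37: ✓ → 162
parcel=J42: ✗
parcel=J61: ✓ → 162
parcel=J55: ✗
parcel=J62: ✗
parcel=J50: ✗
economy_sum = 162 + 162 = 324
—
[declared_sum: declared <= 1996 and service = 'express']
parcel=J58: ✗
parcel=J63: ✗
parcel=J44: ✗
parcel=J59: ✓ → 75
parcel=J67: ✗
parcel=J37: ✗
parcel=J42: ✗
parcel=J61: ✗
parcel=J55: ✗
parcel=J62: ✗
parcel=J50: ✗
declared_sum = 75

length_cm_sum=1002, economy_sum=324, declared_sum=75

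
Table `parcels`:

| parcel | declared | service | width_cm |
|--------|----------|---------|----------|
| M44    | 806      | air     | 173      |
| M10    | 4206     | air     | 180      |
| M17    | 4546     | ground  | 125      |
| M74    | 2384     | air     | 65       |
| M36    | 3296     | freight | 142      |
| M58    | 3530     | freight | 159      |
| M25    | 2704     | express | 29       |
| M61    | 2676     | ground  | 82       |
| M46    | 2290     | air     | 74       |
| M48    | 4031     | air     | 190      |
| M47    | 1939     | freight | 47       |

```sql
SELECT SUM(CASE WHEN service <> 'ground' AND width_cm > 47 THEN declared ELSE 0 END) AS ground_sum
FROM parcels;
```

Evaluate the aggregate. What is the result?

parcel=M44: ✓ → 806
parcel=M10: ✓ → 4206
parcel=M17: ✗
parcel=M74: ✓ → 2384
parcel=M36: ✓ → 3296
parcel=M58: ✓ → 3530
parcel=M25: ✗
parcel=M61: ✗
parcel=M46: ✓ → 2290
parcel=M48: ✓ → 4031
parcel=M47: ✗
ground_sum = 806 + 4206 + 2384 + 3296 + 3530 + 2290 + 4031 = 20543

20543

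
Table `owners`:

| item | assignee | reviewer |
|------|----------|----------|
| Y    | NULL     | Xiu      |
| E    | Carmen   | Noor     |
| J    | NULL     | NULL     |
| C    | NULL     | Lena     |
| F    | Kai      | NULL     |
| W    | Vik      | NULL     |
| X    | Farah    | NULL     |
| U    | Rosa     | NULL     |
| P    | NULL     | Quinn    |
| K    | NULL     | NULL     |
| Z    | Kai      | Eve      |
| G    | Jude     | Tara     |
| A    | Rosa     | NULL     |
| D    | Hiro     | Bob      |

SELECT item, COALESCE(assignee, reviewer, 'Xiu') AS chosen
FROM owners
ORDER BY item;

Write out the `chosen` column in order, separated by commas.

Rosa, Lena, Hiro, Carmen, Kai, Jude, Xiu, Xiu, Quinn, Rosa, Vik, Farah, Xiu, Kai

item=A: assignee=Rosa → Rosa
item=C: assignee=NULL, reviewer=Lena → Lena
item=D: assignee=Hiro → Hiro
item=E: assignee=Carmen → Carmen
item=F: assignee=Kai → Kai
item=G: assignee=Jude → Jude
item=J: assignee=NULL, reviewer=NULL, → literal Xiu → Xiu
item=K: assignee=NULL, reviewer=NULL, → literal Xiu → Xiu
item=P: assignee=NULL, reviewer=Quinn → Quinn
item=U: assignee=Rosa → Rosa
item=W: assignee=Vik → Vik
item=X: assignee=Farah → Farah
item=Y: assignee=NULL, reviewer=Xiu → Xiu
item=Z: assignee=Kai → Kai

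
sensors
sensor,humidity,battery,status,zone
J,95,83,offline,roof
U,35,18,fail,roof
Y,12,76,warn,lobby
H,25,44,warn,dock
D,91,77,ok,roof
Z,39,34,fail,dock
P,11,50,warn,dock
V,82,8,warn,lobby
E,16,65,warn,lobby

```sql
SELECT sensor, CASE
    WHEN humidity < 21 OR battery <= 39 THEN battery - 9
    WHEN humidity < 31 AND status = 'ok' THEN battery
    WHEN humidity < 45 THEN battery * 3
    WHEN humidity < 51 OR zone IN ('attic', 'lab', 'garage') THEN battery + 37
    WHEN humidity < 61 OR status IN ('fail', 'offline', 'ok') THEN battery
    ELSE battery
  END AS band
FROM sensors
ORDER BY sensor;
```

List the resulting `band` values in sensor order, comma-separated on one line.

77, 56, 132, 83, 41, 9, -1, 67, 25

sensor=D: humidity < 61 OR status IN ('fail', 'offline', 'ok') → 77
sensor=E: humidity < 21 OR battery <= 39 → 56
sensor=H: humidity < 45 → 132
sensor=J: humidity < 61 OR status IN ('fail', 'offline', 'ok') → 83
sensor=P: humidity < 21 OR battery <= 39 → 41
sensor=U: humidity < 21 OR battery <= 39 → 9
sensor=V: humidity < 21 OR battery <= 39 → -1
sensor=Y: humidity < 21 OR battery <= 39 → 67
sensor=Z: humidity < 21 OR battery <= 39 → 25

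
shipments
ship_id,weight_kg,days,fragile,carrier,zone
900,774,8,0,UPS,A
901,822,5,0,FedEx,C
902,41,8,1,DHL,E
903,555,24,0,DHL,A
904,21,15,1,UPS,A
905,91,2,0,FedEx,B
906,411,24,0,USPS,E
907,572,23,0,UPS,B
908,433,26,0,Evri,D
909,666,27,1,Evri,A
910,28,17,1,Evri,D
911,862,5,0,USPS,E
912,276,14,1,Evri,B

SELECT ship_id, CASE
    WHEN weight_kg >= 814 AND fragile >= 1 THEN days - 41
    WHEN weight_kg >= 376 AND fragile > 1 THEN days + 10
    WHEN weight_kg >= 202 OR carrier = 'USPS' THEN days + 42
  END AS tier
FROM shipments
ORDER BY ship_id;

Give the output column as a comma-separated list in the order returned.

50, 47, NULL, 66, NULL, NULL, 66, 65, 68, 69, NULL, 47, 56

ship_id=900: weight_kg >= 202 OR carrier = 'USPS' → 50
ship_id=901: weight_kg >= 202 OR carrier = 'USPS' → 47
ship_id=902: (no match → NULL) → NULL
ship_id=903: weight_kg >= 202 OR carrier = 'USPS' → 66
ship_id=904: (no match → NULL) → NULL
ship_id=905: (no match → NULL) → NULL
ship_id=906: weight_kg >= 202 OR carrier = 'USPS' → 66
ship_id=907: weight_kg >= 202 OR carrier = 'USPS' → 65
ship_id=908: weight_kg >= 202 OR carrier = 'USPS' → 68
ship_id=909: weight_kg >= 202 OR carrier = 'USPS' → 69
ship_id=910: (no match → NULL) → NULL
ship_id=911: weight_kg >= 202 OR carrier = 'USPS' → 47
ship_id=912: weight_kg >= 202 OR carrier = 'USPS' → 56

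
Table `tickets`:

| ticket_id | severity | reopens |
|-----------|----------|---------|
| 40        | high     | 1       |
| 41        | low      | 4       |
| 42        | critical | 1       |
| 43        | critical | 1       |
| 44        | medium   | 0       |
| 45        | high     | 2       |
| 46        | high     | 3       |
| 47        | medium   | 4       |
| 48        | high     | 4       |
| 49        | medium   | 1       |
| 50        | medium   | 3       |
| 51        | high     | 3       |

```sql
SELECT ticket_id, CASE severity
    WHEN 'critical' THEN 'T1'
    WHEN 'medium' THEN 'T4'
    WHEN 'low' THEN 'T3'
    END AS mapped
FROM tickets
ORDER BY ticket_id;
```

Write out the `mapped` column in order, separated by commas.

NULL, T3, T1, T1, T4, NULL, NULL, T4, NULL, T4, T4, NULL

ticket_id=40: (no match → NULL) → NULL
ticket_id=41: severity='low' → T3
ticket_id=42: severity='critical' → T1
ticket_id=43: severity='critical' → T1
ticket_id=44: severity='medium' → T4
ticket_id=45: (no match → NULL) → NULL
ticket_id=46: (no match → NULL) → NULL
ticket_id=47: severity='medium' → T4
ticket_id=48: (no match → NULL) → NULL
ticket_id=49: severity='medium' → T4
ticket_id=50: severity='medium' → T4
ticket_id=51: (no match → NULL) → NULL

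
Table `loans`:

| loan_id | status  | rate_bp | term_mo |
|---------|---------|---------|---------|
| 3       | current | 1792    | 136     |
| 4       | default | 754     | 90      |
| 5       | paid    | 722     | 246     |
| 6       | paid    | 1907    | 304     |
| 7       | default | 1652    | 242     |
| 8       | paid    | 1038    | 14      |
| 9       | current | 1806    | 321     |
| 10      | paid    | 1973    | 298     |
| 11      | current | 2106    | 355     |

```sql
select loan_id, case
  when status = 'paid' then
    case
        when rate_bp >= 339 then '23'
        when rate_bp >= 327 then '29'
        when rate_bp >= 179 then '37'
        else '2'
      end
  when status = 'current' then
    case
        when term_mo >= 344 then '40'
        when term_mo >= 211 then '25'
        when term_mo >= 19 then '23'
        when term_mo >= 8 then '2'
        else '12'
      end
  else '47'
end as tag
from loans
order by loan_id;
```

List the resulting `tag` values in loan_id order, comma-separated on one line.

23, 47, 23, 23, 47, 23, 25, 23, 40

loan_id=3: status='current' → inner[term_mo >= 19] → 23
loan_id=4: status='default' → outer ELSE → 47
loan_id=5: status='paid' → inner[rate_bp >= 339] → 23
loan_id=6: status='paid' → inner[rate_bp >= 339] → 23
loan_id=7: status='default' → outer ELSE → 47
loan_id=8: status='paid' → inner[rate_bp >= 339] → 23
loan_id=9: status='current' → inner[term_mo >= 211] → 25
loan_id=10: status='paid' → inner[rate_bp >= 339] → 23
loan_id=11: status='current' → inner[term_mo >= 344] → 40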